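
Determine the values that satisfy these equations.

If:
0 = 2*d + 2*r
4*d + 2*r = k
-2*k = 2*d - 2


Then:
d = 1/3
k = 2/3
r = -1/3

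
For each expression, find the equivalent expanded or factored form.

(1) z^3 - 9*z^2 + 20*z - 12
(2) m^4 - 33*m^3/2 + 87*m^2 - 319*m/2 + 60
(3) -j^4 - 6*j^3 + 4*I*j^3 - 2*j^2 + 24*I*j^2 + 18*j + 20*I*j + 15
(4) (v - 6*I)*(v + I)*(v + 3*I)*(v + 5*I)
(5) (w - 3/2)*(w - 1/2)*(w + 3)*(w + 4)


(1) = (z - 6)*(z - 2)*(z - 1)
(2) = (m - 8)*(m - 5)*(m - 3)*(m - 1/2)
(3) = (j + 5)*(j - 3*I)*(I*j + 1)*(I*j + I)
(4) = v^4 + 3*I*v^3 + 31*v^2 + 123*I*v - 90
(5) = w^4 + 5*w^3 - 5*w^2/4 - 75*w/4 + 9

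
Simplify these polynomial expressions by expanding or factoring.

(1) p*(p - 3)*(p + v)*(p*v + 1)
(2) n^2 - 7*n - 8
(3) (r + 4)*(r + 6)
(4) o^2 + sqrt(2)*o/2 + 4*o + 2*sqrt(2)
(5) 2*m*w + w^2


(1) = p^4*v + p^3*v^2 - 3*p^3*v + p^3 - 3*p^2*v^2 + p^2*v - 3*p^2 - 3*p*v
(2) = (n - 8)*(n + 1)
(3) = r^2 + 10*r + 24
(4) = (o + 4)*(o + sqrt(2)/2)
(5) = w*(2*m + w)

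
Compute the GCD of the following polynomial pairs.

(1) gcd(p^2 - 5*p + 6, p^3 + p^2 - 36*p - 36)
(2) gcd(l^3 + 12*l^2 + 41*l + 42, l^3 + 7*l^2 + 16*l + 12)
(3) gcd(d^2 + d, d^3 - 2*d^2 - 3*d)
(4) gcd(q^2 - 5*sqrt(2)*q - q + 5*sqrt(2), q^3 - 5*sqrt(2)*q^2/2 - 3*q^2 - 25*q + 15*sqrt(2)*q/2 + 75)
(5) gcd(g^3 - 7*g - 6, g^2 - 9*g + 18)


(1) = gcd((p - 3)*(p - 2), (p - 6)*(p + 1)*(p + 6)) = 1
(2) = gcd((l + 2)*(l + 3)*(l + 7), (l + 2)^2*(l + 3)) = l^2 + 5*l + 6
(3) = gcd(d*(d + 1), d*(d - 3)*(d + 1)) = d^2 + d
(4) = gcd((q - 1)*(q - 5*sqrt(2)), (q - 3)*(q - 5*sqrt(2))*(q + 5*sqrt(2)/2)) = q - 5*sqrt(2)
(5) = g - 3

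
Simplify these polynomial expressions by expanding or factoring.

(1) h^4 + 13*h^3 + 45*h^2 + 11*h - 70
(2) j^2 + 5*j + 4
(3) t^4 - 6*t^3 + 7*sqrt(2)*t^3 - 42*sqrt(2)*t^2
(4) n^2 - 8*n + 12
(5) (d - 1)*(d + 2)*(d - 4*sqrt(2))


(1) = (h - 1)*(h + 2)*(h + 5)*(h + 7)
(2) = (j + 1)*(j + 4)
(3) = t^2*(t - 6)*(t + 7*sqrt(2))
(4) = (n - 6)*(n - 2)
(5) = d^3 - 4*sqrt(2)*d^2 + d^2 - 4*sqrt(2)*d - 2*d + 8*sqrt(2)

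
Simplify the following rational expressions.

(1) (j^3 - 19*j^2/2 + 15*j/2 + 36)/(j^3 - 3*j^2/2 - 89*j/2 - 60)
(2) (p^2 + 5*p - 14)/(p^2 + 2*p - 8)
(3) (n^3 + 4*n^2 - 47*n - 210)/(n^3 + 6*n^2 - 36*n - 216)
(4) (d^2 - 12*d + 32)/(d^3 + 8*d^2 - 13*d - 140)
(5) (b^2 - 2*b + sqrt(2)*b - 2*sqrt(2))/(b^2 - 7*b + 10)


(1) = (j - 3)/(j + 5)
(2) = (p + 7)/(p + 4)
(3) = (n^2 - 2*n - 35)/(n^2 - 36)
(4) = (d - 8)/(d^2 + 12*d + 35)
(5) = (b + sqrt(2))/(b - 5)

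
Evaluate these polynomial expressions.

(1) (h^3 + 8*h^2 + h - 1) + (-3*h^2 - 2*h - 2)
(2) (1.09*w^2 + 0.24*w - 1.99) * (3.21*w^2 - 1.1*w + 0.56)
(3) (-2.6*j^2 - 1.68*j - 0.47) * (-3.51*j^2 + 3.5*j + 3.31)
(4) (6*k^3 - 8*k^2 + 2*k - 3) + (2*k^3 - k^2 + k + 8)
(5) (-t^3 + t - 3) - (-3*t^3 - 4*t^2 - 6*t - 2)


(1) = h^3 + 5*h^2 - h - 3
(2) = 3.4989*w^4 - 0.4286*w^3 - 6.0415*w^2 + 2.3234*w - 1.1144
(3) = 9.126*j^4 - 3.2032*j^3 - 12.8363*j^2 - 7.2058*j - 1.5557
(4) = 8*k^3 - 9*k^2 + 3*k + 5
(5) = 2*t^3 + 4*t^2 + 7*t - 1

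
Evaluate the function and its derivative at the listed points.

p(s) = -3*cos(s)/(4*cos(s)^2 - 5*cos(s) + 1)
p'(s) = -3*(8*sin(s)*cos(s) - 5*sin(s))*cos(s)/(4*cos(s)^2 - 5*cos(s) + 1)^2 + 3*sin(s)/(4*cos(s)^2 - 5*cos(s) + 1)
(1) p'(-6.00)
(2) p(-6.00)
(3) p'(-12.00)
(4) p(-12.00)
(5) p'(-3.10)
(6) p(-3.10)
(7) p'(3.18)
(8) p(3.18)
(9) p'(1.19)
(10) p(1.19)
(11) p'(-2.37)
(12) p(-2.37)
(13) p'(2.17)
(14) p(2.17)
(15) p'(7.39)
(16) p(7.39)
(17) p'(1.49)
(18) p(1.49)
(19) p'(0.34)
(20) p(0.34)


(1) = -175.99
(2) = 25.46
(3) = -21.63
(4) = 6.83
(5) = 0.00
(6) = 0.30
(7) = 0.00
(8) = 0.30
(9) = 13.33
(10) = 3.65
(11) = 0.05
(12) = 0.32
(13) = -0.03
(14) = 0.33
(15) = 2.80
(16) = 3.08
(17) = 7.52
(18) = -0.39
(19) = -101.59
(20) = 17.83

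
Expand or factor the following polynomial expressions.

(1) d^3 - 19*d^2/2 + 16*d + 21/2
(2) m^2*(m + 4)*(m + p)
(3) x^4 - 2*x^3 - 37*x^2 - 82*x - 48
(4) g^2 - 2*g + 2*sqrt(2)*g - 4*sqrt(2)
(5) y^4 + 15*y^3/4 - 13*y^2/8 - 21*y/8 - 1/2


(1) = (d - 7)*(d - 3)*(d + 1/2)
(2) = m^4 + m^3*p + 4*m^3 + 4*m^2*p
(3) = (x - 8)*(x + 1)*(x + 2)*(x + 3)
(4) = (g - 2)*(g + 2*sqrt(2))
(5) = (y - 1)*(y + 1/4)*(y + 1/2)*(y + 4)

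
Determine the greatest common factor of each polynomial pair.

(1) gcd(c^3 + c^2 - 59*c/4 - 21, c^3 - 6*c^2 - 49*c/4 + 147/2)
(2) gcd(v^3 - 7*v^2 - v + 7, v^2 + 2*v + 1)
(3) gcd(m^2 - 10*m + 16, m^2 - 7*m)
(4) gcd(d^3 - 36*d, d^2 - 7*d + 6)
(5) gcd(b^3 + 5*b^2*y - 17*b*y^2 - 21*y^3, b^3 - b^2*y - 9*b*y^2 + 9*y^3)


(1) = gcd((c - 4)*(c + 3/2)*(c + 7/2), (c - 6)*(c - 7/2)*(c + 7/2)) = c + 7/2
(2) = v + 1
(3) = gcd((m - 8)*(m - 2), m*(m - 7)) = 1
(4) = d - 6
(5) = -b + 3*y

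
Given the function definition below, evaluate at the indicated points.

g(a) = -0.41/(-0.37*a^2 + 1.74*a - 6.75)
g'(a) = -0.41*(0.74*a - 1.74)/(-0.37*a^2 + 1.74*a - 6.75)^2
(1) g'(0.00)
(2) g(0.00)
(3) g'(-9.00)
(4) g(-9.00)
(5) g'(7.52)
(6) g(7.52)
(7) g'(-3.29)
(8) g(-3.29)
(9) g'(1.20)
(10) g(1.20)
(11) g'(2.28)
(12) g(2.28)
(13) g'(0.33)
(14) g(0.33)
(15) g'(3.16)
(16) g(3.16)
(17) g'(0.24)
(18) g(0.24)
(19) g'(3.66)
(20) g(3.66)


(1) = 0.02
(2) = 0.06
(3) = 0.00
(4) = 0.01
(5) = -0.01
(6) = 0.03
(7) = 0.01
(8) = 0.02
(9) = 0.01
(10) = 0.08
(11) = 0.00
(12) = 0.09
(13) = 0.02
(14) = 0.07
(15) = -0.01
(16) = 0.08
(17) = 0.02
(18) = 0.06
(19) = -0.01
(20) = 0.08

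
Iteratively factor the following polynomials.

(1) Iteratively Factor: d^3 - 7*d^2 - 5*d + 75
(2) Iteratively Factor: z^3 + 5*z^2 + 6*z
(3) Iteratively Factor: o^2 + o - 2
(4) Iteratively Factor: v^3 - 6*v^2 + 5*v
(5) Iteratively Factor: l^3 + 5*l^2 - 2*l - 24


(1) = (d - 5)*(d^2 - 2*d - 15) = (d - 5)*(d + 3)*(d - 5)
(2) = (z + 2)*(z^2 + 3*z) = z*(z + 2)*(z + 3)
(3) = (o + 2)*(o - 1)
(4) = (v - 1)*(v^2 - 5*v) = v*(v - 1)*(v - 5)
(5) = (l + 4)*(l^2 + l - 6) = (l - 2)*(l + 4)*(l + 3)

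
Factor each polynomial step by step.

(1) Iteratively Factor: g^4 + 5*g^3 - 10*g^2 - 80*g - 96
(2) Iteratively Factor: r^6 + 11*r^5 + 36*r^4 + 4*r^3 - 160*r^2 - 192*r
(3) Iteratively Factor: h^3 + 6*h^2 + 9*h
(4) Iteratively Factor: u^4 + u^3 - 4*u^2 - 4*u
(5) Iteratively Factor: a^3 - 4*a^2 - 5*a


(1) = (g + 2)*(g^3 + 3*g^2 - 16*g - 48) = (g + 2)*(g + 3)*(g^2 - 16) = (g - 4)*(g + 2)*(g + 3)*(g + 4)
(2) = (r + 2)*(r^5 + 9*r^4 + 18*r^3 - 32*r^2 - 96*r) = (r - 2)*(r + 2)*(r^4 + 11*r^3 + 40*r^2 + 48*r) = r*(r - 2)*(r + 2)*(r^3 + 11*r^2 + 40*r + 48) = r*(r - 2)*(r + 2)*(r + 4)*(r^2 + 7*r + 12) = r*(r - 2)*(r + 2)*(r + 4)^2*(r + 3)
(3) = (h)*(h^2 + 6*h + 9) = h*(h + 3)*(h + 3)
(4) = (u - 2)*(u^3 + 3*u^2 + 2*u) = (u - 2)*(u + 1)*(u^2 + 2*u) = u*(u - 2)*(u + 1)*(u + 2)
(5) = (a + 1)*(a^2 - 5*a) = (a - 5)*(a + 1)*(a)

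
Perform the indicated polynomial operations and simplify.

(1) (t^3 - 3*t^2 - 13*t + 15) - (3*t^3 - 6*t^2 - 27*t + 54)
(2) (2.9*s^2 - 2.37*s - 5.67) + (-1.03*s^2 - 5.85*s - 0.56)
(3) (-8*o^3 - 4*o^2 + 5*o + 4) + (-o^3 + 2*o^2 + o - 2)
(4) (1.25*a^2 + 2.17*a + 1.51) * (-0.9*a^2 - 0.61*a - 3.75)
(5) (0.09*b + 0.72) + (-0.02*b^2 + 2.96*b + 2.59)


(1) = -2*t^3 + 3*t^2 + 14*t - 39
(2) = 1.87*s^2 - 8.22*s - 6.23
(3) = -9*o^3 - 2*o^2 + 6*o + 2
(4) = -1.125*a^4 - 2.7155*a^3 - 7.3702*a^2 - 9.0586*a - 5.6625
(5) = -0.02*b^2 + 3.05*b + 3.31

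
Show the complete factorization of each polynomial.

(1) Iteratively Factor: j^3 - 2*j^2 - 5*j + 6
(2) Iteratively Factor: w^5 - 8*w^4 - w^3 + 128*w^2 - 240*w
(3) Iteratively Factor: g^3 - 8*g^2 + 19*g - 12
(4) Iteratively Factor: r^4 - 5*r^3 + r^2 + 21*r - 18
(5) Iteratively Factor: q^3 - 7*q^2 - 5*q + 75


(1) = (j - 1)*(j^2 - j - 6) = (j - 3)*(j - 1)*(j + 2)
(2) = (w - 4)*(w^4 - 4*w^3 - 17*w^2 + 60*w) = w*(w - 4)*(w^3 - 4*w^2 - 17*w + 60) = w*(w - 4)*(w - 3)*(w^2 - w - 20) = w*(w - 5)*(w - 4)*(w - 3)*(w + 4)
(3) = (g - 4)*(g^2 - 4*g + 3) = (g - 4)*(g - 3)*(g - 1)
(4) = (r - 3)*(r^3 - 2*r^2 - 5*r + 6) = (r - 3)^2*(r^2 + r - 2) = (r - 3)^2*(r + 2)*(r - 1)
(5) = (q - 5)*(q^2 - 2*q - 15) = (q - 5)*(q + 3)*(q - 5)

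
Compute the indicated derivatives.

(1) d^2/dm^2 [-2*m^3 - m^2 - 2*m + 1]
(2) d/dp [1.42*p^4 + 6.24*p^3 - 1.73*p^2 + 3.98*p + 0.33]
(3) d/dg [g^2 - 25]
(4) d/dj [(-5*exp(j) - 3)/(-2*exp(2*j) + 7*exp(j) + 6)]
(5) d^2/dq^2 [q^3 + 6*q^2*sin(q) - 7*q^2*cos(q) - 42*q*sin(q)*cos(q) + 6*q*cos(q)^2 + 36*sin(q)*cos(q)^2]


(1) = -12*m - 2
(2) = 5.68*p^3 + 18.72*p^2 - 3.46*p + 3.98
(3) = 2*g
(4) = (-(4*exp(j) - 7)*(5*exp(j) + 3) + 10*exp(2*j) - 35*exp(j) - 30)*exp(j)/(-2*exp(2*j) + 7*exp(j) + 6)^2
(5) = -6*q^2*sin(q) + 7*q^2*cos(q) + 28*q*sin(q) + 84*q*sin(2*q) + 24*q*cos(q) - 12*q*cos(2*q) + 6*q + 3*sin(q) - 12*sin(2*q) - 81*sin(3*q) - 14*cos(q) - 84*cos(2*q)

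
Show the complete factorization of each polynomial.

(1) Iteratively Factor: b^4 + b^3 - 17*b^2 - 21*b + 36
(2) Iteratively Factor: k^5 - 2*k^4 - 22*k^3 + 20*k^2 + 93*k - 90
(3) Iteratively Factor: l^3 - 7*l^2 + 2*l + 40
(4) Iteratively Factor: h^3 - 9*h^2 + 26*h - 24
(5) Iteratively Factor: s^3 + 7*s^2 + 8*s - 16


(1) = (b + 3)*(b^3 - 2*b^2 - 11*b + 12) = (b - 1)*(b + 3)*(b^2 - b - 12) = (b - 1)*(b + 3)^2*(b - 4)
(2) = (k + 3)*(k^4 - 5*k^3 - 7*k^2 + 41*k - 30) = (k - 2)*(k + 3)*(k^3 - 3*k^2 - 13*k + 15) = (k - 2)*(k - 1)*(k + 3)*(k^2 - 2*k - 15) = (k - 5)*(k - 2)*(k - 1)*(k + 3)*(k + 3)
(3) = (l - 5)*(l^2 - 2*l - 8) = (l - 5)*(l + 2)*(l - 4)
(4) = (h - 3)*(h^2 - 6*h + 8) = (h - 4)*(h - 3)*(h - 2)
(5) = (s + 4)*(s^2 + 3*s - 4) = (s + 4)^2*(s - 1)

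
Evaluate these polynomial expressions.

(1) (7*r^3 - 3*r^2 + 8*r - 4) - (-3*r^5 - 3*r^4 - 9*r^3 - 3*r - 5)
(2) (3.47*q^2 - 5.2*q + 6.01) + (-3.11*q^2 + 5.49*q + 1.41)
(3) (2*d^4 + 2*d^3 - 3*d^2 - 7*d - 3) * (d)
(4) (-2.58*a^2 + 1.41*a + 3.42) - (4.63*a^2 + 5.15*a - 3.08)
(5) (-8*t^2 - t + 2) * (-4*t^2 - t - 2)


(1) = 3*r^5 + 3*r^4 + 16*r^3 - 3*r^2 + 11*r + 1
(2) = 0.36*q^2 + 0.29*q + 7.42
(3) = 2*d^5 + 2*d^4 - 3*d^3 - 7*d^2 - 3*d
(4) = -7.21*a^2 - 3.74*a + 6.5
(5) = 32*t^4 + 12*t^3 + 9*t^2 - 4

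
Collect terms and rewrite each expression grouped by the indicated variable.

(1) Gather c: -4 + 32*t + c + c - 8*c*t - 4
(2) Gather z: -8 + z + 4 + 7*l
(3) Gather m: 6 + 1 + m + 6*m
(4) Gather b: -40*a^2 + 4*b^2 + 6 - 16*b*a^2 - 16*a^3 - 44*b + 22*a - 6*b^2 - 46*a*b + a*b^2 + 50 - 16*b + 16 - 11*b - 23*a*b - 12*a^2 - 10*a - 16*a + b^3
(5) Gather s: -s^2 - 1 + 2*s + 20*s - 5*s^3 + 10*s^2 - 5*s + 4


(1) = c*(2 - 8*t) + 32*t - 8
(2) = 7*l + z - 4
(3) = 7*m + 7
(4) = -16*a^3 - 52*a^2 - 4*a + b^3 + b^2*(a - 2) + b*(-16*a^2 - 69*a - 71) + 72
(5) = -5*s^3 + 9*s^2 + 17*s + 3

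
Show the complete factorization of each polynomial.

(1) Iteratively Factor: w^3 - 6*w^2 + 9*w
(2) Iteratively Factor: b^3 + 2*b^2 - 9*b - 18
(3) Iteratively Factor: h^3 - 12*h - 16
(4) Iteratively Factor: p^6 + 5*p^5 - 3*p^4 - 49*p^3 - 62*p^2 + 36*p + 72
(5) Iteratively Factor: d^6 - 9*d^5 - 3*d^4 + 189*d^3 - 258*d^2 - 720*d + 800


(1) = (w - 3)*(w^2 - 3*w) = w*(w - 3)*(w - 3)
(2) = (b - 3)*(b^2 + 5*b + 6) = (b - 3)*(b + 2)*(b + 3)
(3) = (h + 2)*(h^2 - 2*h - 8) = (h - 4)*(h + 2)*(h + 2)
(4) = (p + 2)*(p^5 + 3*p^4 - 9*p^3 - 31*p^2 + 36) = (p - 1)*(p + 2)*(p^4 + 4*p^3 - 5*p^2 - 36*p - 36) = (p - 1)*(p + 2)^2*(p^3 + 2*p^2 - 9*p - 18) = (p - 1)*(p + 2)^2*(p + 3)*(p^2 - p - 6) = (p - 1)*(p + 2)^3*(p + 3)*(p - 3)
(5) = (d - 5)*(d^5 - 4*d^4 - 23*d^3 + 74*d^2 + 112*d - 160) = (d - 5)*(d - 4)*(d^4 - 23*d^2 - 18*d + 40) = (d - 5)*(d - 4)*(d - 1)*(d^3 + d^2 - 22*d - 40) = (d - 5)^2*(d - 4)*(d - 1)*(d^2 + 6*d + 8) = (d - 5)^2*(d - 4)*(d - 1)*(d + 4)*(d + 2)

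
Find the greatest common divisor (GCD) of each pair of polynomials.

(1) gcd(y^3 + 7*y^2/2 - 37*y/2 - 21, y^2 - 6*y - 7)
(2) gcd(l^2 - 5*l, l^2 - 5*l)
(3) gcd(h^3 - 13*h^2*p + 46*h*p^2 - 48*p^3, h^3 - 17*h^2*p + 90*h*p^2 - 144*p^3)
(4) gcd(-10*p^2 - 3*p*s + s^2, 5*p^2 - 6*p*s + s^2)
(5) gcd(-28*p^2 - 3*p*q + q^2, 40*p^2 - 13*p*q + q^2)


(1) = y + 1
(2) = l^2 - 5*l
(3) = h^2 - 11*h*p + 24*p^2
(4) = gcd((-5*p + s)*(2*p + s), (-5*p + s)*(-p + s)) = 5*p - s
(5) = gcd((-7*p + q)*(4*p + q), (-8*p + q)*(-5*p + q)) = 1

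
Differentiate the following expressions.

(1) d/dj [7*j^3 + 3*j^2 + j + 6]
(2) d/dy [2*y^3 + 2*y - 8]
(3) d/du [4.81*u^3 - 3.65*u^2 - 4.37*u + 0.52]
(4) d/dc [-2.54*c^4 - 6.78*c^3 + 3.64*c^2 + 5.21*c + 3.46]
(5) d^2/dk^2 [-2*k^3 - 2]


(1) = 21*j^2 + 6*j + 1
(2) = 6*y^2 + 2
(3) = 14.43*u^2 - 7.3*u - 4.37
(4) = -10.16*c^3 - 20.34*c^2 + 7.28*c + 5.21
(5) = -12*k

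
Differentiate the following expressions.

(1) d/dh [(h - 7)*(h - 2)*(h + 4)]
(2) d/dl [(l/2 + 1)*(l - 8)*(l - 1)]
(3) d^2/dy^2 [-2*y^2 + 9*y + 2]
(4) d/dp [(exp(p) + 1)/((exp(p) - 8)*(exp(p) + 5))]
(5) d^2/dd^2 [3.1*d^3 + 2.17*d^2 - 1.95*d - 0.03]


(1) = 3*h^2 - 10*h - 22
(2) = 3*l^2/2 - 7*l - 5
(3) = -4
(4) = (-exp(2*p) - 2*exp(p) - 37)*exp(p)/(exp(4*p) - 6*exp(3*p) - 71*exp(2*p) + 240*exp(p) + 1600)
(5) = 18.6*d + 4.34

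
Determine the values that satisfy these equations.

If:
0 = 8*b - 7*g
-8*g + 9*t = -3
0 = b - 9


Then:
b = 9
g = 72/7
t = 185/21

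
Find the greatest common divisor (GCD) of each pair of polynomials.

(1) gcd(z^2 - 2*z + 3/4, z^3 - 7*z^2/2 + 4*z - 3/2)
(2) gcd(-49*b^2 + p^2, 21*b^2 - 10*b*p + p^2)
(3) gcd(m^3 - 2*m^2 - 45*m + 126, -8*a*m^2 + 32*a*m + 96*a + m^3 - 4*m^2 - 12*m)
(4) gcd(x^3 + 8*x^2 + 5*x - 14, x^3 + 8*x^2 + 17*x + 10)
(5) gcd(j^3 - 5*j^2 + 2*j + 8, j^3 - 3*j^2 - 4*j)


(1) = z - 3/2
(2) = -7*b + p
(3) = m - 6
(4) = gcd((x - 1)*(x + 2)*(x + 7), (x + 1)*(x + 2)*(x + 5)) = x + 2
(5) = gcd((j - 4)*(j - 2)*(j + 1), j*(j - 4)*(j + 1)) = j^2 - 3*j - 4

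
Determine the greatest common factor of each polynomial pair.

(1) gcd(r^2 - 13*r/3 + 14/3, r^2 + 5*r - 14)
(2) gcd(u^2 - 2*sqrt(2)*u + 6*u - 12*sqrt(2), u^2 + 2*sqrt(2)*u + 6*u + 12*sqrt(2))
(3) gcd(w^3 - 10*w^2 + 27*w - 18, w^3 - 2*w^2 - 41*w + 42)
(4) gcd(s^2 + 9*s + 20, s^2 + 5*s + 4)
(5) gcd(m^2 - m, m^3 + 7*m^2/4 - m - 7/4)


(1) = r - 2
(2) = gcd((u + 6)*(u - 2*sqrt(2)), (u + 6)*(u + 2*sqrt(2))) = u + 6
(3) = gcd((w - 6)*(w - 3)*(w - 1), (w - 7)*(w - 1)*(w + 6)) = w - 1
(4) = gcd((s + 4)*(s + 5), (s + 1)*(s + 4)) = s + 4
(5) = m - 1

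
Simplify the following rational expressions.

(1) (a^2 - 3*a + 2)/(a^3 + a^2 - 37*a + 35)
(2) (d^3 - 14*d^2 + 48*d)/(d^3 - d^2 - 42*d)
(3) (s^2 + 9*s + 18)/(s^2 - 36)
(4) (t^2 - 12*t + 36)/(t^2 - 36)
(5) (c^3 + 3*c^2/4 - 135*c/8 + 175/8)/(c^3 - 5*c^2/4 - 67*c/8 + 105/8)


(1) = (a - 2)/(a^2 + 2*a - 35)
(2) = (d^2 - 14*d + 48)/(d^2 - d - 42)
(3) = (s + 3)/(s - 6)
(4) = (t - 6)/(t + 6)
(5) = (c + 5)/(c + 3)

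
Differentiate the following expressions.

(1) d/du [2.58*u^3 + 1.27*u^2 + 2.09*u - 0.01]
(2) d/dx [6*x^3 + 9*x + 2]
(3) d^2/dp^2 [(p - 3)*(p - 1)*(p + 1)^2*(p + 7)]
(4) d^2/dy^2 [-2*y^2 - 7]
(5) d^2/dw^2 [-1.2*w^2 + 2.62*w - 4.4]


(1) = 7.74*u^2 + 2.54*u + 2.09
(2) = 18*x^2 + 9
(3) = 20*p^3 + 60*p^2 - 108*p - 52
(4) = -4
(5) = -2.40000000000000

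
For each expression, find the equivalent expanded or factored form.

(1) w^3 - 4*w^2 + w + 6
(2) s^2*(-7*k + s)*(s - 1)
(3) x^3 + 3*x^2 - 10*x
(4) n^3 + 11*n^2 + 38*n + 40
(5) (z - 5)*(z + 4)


(1) = (w - 3)*(w - 2)*(w + 1)
(2) = -7*k*s^3 + 7*k*s^2 + s^4 - s^3
(3) = x*(x - 2)*(x + 5)
(4) = (n + 2)*(n + 4)*(n + 5)
(5) = z^2 - z - 20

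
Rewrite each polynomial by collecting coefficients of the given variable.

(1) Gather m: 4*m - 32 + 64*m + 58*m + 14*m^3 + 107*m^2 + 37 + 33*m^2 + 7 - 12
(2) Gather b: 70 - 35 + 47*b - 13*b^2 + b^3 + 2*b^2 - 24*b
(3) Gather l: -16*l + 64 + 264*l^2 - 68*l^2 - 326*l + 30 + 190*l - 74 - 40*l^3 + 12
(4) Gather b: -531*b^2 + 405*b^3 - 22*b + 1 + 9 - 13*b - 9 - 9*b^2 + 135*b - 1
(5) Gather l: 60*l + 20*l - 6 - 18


(1) = 14*m^3 + 140*m^2 + 126*m
(2) = b^3 - 11*b^2 + 23*b + 35
(3) = -40*l^3 + 196*l^2 - 152*l + 32
(4) = 405*b^3 - 540*b^2 + 100*b
(5) = 80*l - 24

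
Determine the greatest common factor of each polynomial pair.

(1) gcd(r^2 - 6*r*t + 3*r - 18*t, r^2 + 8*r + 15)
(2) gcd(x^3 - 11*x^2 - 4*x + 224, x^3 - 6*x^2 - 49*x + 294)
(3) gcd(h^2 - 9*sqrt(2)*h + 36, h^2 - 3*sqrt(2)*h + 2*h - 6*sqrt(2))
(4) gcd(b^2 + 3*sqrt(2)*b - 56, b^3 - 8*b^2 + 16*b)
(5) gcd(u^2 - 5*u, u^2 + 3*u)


(1) = gcd((r + 3)*(r - 6*t), (r + 3)*(r + 5)) = r + 3
(2) = x - 7
(3) = h - 3*sqrt(2)
(4) = gcd((b - 4*sqrt(2))*(b + 7*sqrt(2)), b*(b - 4)^2) = 1
(5) = gcd(u*(u - 5), u*(u + 3)) = u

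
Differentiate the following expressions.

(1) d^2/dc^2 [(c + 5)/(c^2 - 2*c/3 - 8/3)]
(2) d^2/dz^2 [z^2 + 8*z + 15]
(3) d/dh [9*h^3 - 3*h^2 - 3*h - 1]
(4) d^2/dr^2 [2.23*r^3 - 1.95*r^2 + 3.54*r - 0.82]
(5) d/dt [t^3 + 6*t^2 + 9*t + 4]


(1) = 6*((-9*c - 13)*(-3*c^2 + 2*c + 8) - 4*(c + 5)*(3*c - 1)^2)/(-3*c^2 + 2*c + 8)^3
(2) = 2
(3) = 27*h^2 - 6*h - 3
(4) = 13.38*r - 3.9
(5) = 3*t^2 + 12*t + 9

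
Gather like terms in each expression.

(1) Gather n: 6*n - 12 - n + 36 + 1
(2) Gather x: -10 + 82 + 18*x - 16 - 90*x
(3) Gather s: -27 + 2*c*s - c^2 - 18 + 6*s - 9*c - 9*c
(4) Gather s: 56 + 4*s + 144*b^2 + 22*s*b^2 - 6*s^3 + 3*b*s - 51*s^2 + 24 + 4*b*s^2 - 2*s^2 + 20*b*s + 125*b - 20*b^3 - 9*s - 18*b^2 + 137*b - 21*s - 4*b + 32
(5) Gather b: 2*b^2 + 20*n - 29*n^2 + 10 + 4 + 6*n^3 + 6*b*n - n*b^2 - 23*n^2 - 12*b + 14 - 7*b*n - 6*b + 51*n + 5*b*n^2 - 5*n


(1) = 5*n + 25
(2) = 56 - 72*x
(3) = -c^2 - 18*c + s*(2*c + 6) - 45
(4) = -20*b^3 + 126*b^2 + 258*b - 6*s^3 + s^2*(4*b - 53) + s*(22*b^2 + 23*b - 26) + 112
(5) = b^2*(2 - n) + b*(5*n^2 - n - 18) + 6*n^3 - 52*n^2 + 66*n + 28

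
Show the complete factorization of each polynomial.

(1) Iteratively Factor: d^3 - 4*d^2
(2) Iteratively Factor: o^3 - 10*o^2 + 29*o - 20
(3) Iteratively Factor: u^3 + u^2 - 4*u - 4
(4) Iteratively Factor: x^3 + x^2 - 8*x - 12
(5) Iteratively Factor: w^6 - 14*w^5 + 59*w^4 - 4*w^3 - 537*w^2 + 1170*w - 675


(1) = (d - 4)*(d^2) = d*(d - 4)*(d)
(2) = (o - 1)*(o^2 - 9*o + 20) = (o - 5)*(o - 1)*(o - 4)
(3) = (u + 2)*(u^2 - u - 2) = (u + 1)*(u + 2)*(u - 2)
(4) = (x - 3)*(x^2 + 4*x + 4) = (x - 3)*(x + 2)*(x + 2)
(5) = (w - 3)*(w^5 - 11*w^4 + 26*w^3 + 74*w^2 - 315*w + 225) = (w - 5)*(w - 3)*(w^4 - 6*w^3 - 4*w^2 + 54*w - 45) = (w - 5)^2*(w - 3)*(w^3 - w^2 - 9*w + 9) = (w - 5)^2*(w - 3)*(w - 1)*(w^2 - 9) = (w - 5)^2*(w - 3)^2*(w - 1)*(w + 3)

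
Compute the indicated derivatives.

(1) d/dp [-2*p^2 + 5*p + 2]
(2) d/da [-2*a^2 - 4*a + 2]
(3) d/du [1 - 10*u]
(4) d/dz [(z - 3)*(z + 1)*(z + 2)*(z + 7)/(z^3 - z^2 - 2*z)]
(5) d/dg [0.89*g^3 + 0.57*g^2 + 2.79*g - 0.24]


(1) = 5 - 4*p
(2) = -4*a - 4
(3) = -10
(4) = (z^4 - 4*z^3 + z^2 + 84*z - 84)/(z^2*(z^2 - 4*z + 4))
(5) = 2.67*g^2 + 1.14*g + 2.79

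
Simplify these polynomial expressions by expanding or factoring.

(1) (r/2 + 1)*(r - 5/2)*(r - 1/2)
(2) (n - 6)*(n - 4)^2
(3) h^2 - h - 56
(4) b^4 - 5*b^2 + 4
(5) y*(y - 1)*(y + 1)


(1) = r^3/2 - r^2/2 - 19*r/8 + 5/4
(2) = n^3 - 14*n^2 + 64*n - 96
(3) = (h - 8)*(h + 7)
(4) = (b - 2)*(b - 1)*(b + 1)*(b + 2)
(5) = y^3 - y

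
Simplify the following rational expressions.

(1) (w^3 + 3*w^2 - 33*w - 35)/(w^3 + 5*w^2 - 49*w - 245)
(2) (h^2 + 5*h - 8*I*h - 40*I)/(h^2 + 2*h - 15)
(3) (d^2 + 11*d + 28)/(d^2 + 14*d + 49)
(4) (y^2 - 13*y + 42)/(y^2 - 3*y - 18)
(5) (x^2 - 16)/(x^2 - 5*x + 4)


(1) = (w^2 - 4*w - 5)/(w^2 - 2*w - 35)
(2) = (h - 8*I)/(h - 3)
(3) = (d + 4)/(d + 7)
(4) = (y - 7)/(y + 3)
(5) = (x + 4)/(x - 1)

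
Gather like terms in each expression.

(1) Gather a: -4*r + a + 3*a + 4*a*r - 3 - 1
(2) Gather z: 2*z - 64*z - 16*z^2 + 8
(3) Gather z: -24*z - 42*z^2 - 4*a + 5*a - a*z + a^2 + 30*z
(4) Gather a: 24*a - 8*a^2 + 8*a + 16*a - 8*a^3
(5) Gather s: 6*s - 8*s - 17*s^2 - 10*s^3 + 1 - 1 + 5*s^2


(1) = a*(4*r + 4) - 4*r - 4
(2) = -16*z^2 - 62*z + 8
(3) = a^2 + a - 42*z^2 + z*(6 - a)
(4) = -8*a^3 - 8*a^2 + 48*a
(5) = -10*s^3 - 12*s^2 - 2*s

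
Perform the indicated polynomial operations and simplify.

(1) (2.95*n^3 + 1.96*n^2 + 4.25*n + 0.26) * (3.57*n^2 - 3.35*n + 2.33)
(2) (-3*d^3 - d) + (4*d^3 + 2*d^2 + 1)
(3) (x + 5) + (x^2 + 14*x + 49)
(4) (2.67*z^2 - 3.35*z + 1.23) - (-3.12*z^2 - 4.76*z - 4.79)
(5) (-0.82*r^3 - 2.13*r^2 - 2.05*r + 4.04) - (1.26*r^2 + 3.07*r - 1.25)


(1) = 10.5315*n^5 - 2.8853*n^4 + 15.48*n^3 - 8.7425*n^2 + 9.0315*n + 0.6058
(2) = d^3 + 2*d^2 - d + 1
(3) = x^2 + 15*x + 54
(4) = 5.79*z^2 + 1.41*z + 6.02
(5) = -0.82*r^3 - 3.39*r^2 - 5.12*r + 5.29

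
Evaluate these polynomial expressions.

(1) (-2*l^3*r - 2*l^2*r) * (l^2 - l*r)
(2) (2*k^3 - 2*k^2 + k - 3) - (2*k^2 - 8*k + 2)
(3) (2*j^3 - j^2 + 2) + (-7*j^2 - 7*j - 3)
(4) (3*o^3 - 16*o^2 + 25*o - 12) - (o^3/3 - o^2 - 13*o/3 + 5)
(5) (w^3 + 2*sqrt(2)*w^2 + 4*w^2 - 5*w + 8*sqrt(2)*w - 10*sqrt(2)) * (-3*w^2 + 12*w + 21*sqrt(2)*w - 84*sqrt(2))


(1) = -2*l^5*r + 2*l^4*r^2 - 2*l^4*r + 2*l^3*r^2
(2) = 2*k^3 - 4*k^2 + 9*k - 5
(3) = 2*j^3 - 8*j^2 - 7*j - 1
(4) = 8*o^3/3 - 15*o^2 + 88*o/3 - 17
(5) = -3*w^5 + 15*sqrt(2)*w^4 + 147*w^3 - 315*sqrt(2)*w^2 - 60*w^2 - 1764*w + 300*sqrt(2)*w + 1680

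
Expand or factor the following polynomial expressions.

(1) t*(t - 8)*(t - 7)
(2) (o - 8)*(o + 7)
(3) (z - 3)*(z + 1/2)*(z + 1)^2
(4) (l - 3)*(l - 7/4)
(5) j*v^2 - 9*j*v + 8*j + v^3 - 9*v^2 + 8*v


(1) = t^3 - 15*t^2 + 56*t
(2) = o^2 - o - 56
(3) = z^4 - z^3/2 - 11*z^2/2 - 11*z/2 - 3/2
(4) = l^2 - 19*l/4 + 21/4
(5) = (j + v)*(v - 8)*(v - 1)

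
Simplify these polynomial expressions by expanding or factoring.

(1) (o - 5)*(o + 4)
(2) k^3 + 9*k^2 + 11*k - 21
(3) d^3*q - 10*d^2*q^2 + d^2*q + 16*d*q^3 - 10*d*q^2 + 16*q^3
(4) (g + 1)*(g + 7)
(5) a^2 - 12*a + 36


(1) = o^2 - o - 20
(2) = (k - 1)*(k + 3)*(k + 7)
(3) = (d - 8*q)*(d - 2*q)*(d*q + q)
(4) = g^2 + 8*g + 7
(5) = (a - 6)^2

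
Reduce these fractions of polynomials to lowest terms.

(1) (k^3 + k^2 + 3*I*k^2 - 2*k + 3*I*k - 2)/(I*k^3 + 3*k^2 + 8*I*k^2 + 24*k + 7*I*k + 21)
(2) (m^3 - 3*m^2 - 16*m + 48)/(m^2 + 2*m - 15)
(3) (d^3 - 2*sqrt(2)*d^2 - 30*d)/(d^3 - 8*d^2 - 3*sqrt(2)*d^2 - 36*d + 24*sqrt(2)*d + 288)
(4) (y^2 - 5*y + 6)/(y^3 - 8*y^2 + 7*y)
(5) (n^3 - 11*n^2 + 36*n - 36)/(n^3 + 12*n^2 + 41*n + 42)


(1) = (-I*k^2 + 3*k + 2*I)/(k^2 + k*(7 - 3*I) - 21*I)
(2) = (m^2 - 16)/(m + 5)
(3) = (d^2 - 5*sqrt(2)*d)/(d^2 + d*(-6*sqrt(2) - 8) + 48*sqrt(2))
(4) = (y^2 - 5*y + 6)/(y^3 - 8*y^2 + 7*y)
(5) = (n^3 - 11*n^2 + 36*n - 36)/(n^3 + 12*n^2 + 41*n + 42)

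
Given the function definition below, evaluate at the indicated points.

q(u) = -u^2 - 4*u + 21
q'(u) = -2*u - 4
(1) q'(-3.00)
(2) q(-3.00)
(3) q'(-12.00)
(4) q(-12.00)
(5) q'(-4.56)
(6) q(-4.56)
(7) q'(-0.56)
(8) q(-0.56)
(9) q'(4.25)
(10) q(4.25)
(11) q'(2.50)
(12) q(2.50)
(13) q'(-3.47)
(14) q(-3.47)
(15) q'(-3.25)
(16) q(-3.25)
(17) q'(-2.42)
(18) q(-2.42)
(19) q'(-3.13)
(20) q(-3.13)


(1) = 2.00
(2) = 24.00
(3) = 20.00
(4) = -75.00
(5) = 5.12
(6) = 18.45
(7) = -2.88
(8) = 22.93
(9) = -12.50
(10) = -14.06
(11) = -9.00
(12) = 4.75
(13) = 2.94
(14) = 22.84
(15) = 2.50
(16) = 23.44
(17) = 0.84
(18) = 24.82
(19) = 2.26
(20) = 23.72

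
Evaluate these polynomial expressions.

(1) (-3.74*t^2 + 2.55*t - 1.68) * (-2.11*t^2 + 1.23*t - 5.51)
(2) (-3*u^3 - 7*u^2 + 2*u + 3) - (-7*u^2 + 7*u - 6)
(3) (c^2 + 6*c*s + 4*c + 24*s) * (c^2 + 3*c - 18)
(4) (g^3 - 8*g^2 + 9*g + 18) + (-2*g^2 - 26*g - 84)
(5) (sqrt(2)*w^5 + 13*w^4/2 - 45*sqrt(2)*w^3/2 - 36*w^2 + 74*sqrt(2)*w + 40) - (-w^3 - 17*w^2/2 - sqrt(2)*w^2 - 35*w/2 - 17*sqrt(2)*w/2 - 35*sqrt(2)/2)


(1) = 7.8914*t^4 - 9.9807*t^3 + 27.2887*t^2 - 16.1169*t + 9.2568
(2) = -3*u^3 - 5*u + 9
(3) = c^4 + 6*c^3*s + 7*c^3 + 42*c^2*s - 6*c^2 - 36*c*s - 72*c - 432*s
(4) = g^3 - 10*g^2 - 17*g - 66
(5) = sqrt(2)*w^5 + 13*w^4/2 - 45*sqrt(2)*w^3/2 + w^3 - 55*w^2/2 + sqrt(2)*w^2 + 35*w/2 + 165*sqrt(2)*w/2 + 35*sqrt(2)/2 + 40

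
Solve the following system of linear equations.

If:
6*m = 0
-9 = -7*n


Then:
m = 0
n = 9/7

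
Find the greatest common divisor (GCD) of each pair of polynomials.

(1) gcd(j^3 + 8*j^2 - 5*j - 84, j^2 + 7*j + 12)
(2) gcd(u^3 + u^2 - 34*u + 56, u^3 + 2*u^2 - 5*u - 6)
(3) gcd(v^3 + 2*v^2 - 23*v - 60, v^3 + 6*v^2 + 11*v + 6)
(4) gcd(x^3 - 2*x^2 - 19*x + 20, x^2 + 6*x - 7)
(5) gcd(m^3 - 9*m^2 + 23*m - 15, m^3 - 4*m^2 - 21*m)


(1) = j + 4
(2) = u - 2
(3) = gcd((v - 5)*(v + 3)*(v + 4), (v + 1)*(v + 2)*(v + 3)) = v + 3
(4) = gcd((x - 5)*(x - 1)*(x + 4), (x - 1)*(x + 7)) = x - 1
(5) = 1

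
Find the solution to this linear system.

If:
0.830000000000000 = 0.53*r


Then:
r = 1.57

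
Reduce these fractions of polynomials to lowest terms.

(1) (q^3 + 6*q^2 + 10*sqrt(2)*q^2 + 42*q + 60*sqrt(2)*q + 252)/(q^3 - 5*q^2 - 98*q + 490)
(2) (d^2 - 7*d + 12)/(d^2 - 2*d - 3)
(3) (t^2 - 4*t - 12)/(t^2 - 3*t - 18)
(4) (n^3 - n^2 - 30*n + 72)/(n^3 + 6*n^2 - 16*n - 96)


(1) = (q^2 + q*(3*sqrt(2) + 6) + 18*sqrt(2))/(q^2 + q*(-7*sqrt(2) - 5) + 35*sqrt(2))
(2) = (d - 4)/(d + 1)
(3) = (t + 2)/(t + 3)
(4) = (n - 3)/(n + 4)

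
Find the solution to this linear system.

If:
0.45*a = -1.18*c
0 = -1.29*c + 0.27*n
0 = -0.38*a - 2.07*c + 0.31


Then:
a = -0.76
c = 0.29
n = 1.38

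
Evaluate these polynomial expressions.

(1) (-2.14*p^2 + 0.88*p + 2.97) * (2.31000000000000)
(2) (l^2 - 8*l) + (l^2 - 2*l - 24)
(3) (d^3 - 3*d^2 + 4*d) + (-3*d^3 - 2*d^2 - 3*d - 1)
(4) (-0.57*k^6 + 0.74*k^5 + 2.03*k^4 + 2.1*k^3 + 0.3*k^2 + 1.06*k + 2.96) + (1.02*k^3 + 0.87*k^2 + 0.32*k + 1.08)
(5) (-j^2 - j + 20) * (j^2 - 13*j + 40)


(1) = -4.9434*p^2 + 2.0328*p + 6.8607
(2) = 2*l^2 - 10*l - 24
(3) = -2*d^3 - 5*d^2 + d - 1
(4) = -0.57*k^6 + 0.74*k^5 + 2.03*k^4 + 3.12*k^3 + 1.17*k^2 + 1.38*k + 4.04
(5) = -j^4 + 12*j^3 - 7*j^2 - 300*j + 800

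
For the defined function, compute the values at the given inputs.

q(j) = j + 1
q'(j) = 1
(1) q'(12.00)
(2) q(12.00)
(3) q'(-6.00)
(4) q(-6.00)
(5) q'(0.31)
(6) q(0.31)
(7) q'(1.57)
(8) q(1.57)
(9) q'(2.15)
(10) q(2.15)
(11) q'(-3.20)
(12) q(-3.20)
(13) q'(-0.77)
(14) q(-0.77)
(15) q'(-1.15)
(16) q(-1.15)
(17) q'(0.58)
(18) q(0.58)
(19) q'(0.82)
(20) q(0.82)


(1) = 1.00
(2) = 13.00
(3) = 1.00
(4) = -5.00
(5) = 1.00
(6) = 1.31
(7) = 1.00
(8) = 2.57
(9) = 1.00
(10) = 3.15
(11) = 1.00
(12) = -2.20
(13) = 1.00
(14) = 0.23
(15) = 1.00
(16) = -0.15
(17) = 1.00
(18) = 1.58
(19) = 1.00
(20) = 1.82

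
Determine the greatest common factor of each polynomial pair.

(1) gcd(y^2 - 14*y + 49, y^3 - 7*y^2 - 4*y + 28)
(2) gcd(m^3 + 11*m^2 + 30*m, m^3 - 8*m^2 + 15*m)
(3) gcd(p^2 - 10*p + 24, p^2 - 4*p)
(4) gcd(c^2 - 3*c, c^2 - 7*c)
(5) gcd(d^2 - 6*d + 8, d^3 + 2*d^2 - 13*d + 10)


(1) = y - 7
(2) = gcd(m*(m + 5)*(m + 6), m*(m - 5)*(m - 3)) = m
(3) = p - 4
(4) = c
(5) = d - 2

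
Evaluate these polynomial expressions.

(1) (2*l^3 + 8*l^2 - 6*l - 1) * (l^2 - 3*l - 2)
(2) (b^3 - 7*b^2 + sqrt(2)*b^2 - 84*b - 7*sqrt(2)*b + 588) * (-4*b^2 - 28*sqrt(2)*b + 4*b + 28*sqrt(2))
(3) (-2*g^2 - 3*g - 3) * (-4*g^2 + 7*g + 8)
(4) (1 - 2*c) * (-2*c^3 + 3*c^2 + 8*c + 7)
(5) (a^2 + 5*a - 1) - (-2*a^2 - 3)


(1) = 2*l^5 + 2*l^4 - 34*l^3 + l^2 + 15*l + 2
(2) = -4*b^5 - 32*sqrt(2)*b^4 + 32*b^4 + 252*b^3 + 256*sqrt(2)*b^3 - 2240*b^2 + 2128*sqrt(2)*b^2 - 18816*sqrt(2)*b + 1960*b + 16464*sqrt(2)
(3) = 8*g^4 - 2*g^3 - 25*g^2 - 45*g - 24
(4) = 4*c^4 - 8*c^3 - 13*c^2 - 6*c + 7
(5) = 3*a^2 + 5*a + 2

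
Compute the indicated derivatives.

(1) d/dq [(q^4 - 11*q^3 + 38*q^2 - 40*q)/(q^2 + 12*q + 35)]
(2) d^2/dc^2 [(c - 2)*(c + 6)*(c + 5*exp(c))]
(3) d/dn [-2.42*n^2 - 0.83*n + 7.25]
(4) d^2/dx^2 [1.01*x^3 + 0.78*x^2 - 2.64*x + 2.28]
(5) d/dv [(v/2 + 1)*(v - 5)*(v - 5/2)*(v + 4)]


(1) = (2*q^5 + 25*q^4 - 124*q^3 - 659*q^2 + 2660*q - 1400)/(q^4 + 24*q^3 + 214*q^2 + 840*q + 1225)
(2) = 5*c^2*exp(c) + 40*c*exp(c) + 6*c - 10*exp(c) + 8
(3) = -4.84*n - 0.83
(4) = 6.06*x + 1.56
(5) = 2*v^3 - 9*v^2/4 - 49*v/2 + 15/2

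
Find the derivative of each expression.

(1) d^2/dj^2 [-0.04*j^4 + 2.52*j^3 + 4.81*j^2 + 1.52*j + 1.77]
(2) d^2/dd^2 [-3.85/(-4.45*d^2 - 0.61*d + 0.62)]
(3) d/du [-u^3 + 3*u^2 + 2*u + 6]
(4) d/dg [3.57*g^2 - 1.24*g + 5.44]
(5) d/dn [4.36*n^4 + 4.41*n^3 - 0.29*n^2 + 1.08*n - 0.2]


(1) = -0.48*j^2 + 15.12*j + 9.62
(2) = (-152.47925*d^2 - 20.90165*d + 3.85*(8.9*d + 0.61)*(17.8*d + 1.22) + 21.2443)/(4.45*d^2 + 0.61*d - 0.62)^3
(3) = -3*u^2 + 6*u + 2
(4) = 7.14*g - 1.24
(5) = 17.44*n^3 + 13.23*n^2 - 0.58*n + 1.08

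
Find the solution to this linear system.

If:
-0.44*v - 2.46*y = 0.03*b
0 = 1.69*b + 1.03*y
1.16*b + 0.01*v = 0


Then:
b = 0.00
v = 0.00
y = 0.00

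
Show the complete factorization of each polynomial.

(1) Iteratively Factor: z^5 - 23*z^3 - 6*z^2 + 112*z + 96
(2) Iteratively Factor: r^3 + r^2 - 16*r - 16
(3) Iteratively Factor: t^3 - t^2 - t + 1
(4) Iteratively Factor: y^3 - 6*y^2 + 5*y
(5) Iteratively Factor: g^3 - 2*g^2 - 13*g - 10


(1) = (z - 4)*(z^4 + 4*z^3 - 7*z^2 - 34*z - 24) = (z - 4)*(z + 1)*(z^3 + 3*z^2 - 10*z - 24) = (z - 4)*(z + 1)*(z + 2)*(z^2 + z - 12) = (z - 4)*(z - 3)*(z + 1)*(z + 2)*(z + 4)
(2) = (r - 4)*(r^2 + 5*r + 4) = (r - 4)*(r + 4)*(r + 1)
(3) = (t - 1)*(t^2 - 1) = (t - 1)*(t + 1)*(t - 1)
(4) = (y - 5)*(y^2 - y) = y*(y - 5)*(y - 1)
(5) = (g + 2)*(g^2 - 4*g - 5) = (g - 5)*(g + 2)*(g + 1)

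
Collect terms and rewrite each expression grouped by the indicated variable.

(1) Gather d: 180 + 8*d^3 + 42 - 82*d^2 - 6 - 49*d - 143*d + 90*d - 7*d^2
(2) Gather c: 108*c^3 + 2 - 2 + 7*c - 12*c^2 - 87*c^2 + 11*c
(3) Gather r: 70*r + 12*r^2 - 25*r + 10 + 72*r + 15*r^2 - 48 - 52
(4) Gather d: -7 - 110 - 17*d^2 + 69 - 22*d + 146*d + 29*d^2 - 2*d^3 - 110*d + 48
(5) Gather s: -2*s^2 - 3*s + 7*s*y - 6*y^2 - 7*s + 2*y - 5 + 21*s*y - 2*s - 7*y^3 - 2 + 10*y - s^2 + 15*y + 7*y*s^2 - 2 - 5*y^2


(1) = 8*d^3 - 89*d^2 - 102*d + 216
(2) = 108*c^3 - 99*c^2 + 18*c
(3) = 27*r^2 + 117*r - 90
(4) = -2*d^3 + 12*d^2 + 14*d
(5) = s^2*(7*y - 3) + s*(28*y - 12) - 7*y^3 - 11*y^2 + 27*y - 9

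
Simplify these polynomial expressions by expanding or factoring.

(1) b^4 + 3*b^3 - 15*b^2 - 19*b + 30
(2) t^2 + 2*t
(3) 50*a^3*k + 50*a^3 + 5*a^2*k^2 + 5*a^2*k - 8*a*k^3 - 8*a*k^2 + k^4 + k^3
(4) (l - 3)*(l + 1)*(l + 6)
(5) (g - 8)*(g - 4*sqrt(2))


(1) = (b - 3)*(b - 1)*(b + 2)*(b + 5)
(2) = t*(t + 2)
(3) = (-5*a + k)^2*(2*a + k)*(k + 1)
(4) = l^3 + 4*l^2 - 15*l - 18
(5) = g^2 - 8*g - 4*sqrt(2)*g + 32*sqrt(2)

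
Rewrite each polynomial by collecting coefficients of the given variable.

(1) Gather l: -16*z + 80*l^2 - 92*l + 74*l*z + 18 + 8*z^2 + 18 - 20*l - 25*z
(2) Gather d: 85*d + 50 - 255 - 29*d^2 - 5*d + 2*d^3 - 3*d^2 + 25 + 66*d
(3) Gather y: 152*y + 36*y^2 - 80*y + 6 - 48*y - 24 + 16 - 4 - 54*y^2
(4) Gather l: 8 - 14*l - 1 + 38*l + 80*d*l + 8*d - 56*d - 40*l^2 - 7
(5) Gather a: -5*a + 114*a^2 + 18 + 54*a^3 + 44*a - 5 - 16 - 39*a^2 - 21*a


(1) = 80*l^2 + l*(74*z - 112) + 8*z^2 - 41*z + 36
(2) = 2*d^3 - 32*d^2 + 146*d - 180
(3) = -18*y^2 + 24*y - 6
(4) = -48*d - 40*l^2 + l*(80*d + 24)
(5) = 54*a^3 + 75*a^2 + 18*a - 3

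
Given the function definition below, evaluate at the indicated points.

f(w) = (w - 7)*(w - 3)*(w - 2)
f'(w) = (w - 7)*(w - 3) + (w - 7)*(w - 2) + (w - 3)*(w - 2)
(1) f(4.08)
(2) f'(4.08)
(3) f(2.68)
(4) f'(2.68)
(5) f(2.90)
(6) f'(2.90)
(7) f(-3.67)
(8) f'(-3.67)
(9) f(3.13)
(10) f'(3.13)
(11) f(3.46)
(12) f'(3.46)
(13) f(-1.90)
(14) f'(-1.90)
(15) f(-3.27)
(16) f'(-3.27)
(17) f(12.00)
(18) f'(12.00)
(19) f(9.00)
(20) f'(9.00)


(1) = -6.56
(2) = -6.98
(3) = 0.94
(4) = -1.77
(5) = 0.37
(6) = -3.37
(7) = -403.53
(8) = 169.49
(9) = -0.57
(10) = -4.73
(11) = -2.38
(12) = -6.13
(13) = -170.08
(14) = 97.43
(15) = -339.35
(16) = 151.56
(17) = 450.00
(18) = 185.00
(19) = 84.00
(20) = 68.00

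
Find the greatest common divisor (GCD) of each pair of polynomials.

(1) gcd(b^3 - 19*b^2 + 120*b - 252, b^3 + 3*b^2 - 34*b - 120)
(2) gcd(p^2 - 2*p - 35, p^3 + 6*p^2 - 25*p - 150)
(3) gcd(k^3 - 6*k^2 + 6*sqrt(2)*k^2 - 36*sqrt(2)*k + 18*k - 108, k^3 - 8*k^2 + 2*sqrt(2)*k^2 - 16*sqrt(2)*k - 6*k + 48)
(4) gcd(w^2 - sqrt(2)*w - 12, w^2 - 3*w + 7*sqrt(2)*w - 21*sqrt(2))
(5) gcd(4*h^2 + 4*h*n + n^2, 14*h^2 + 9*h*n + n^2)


(1) = b - 6
(2) = gcd((p - 7)*(p + 5), (p - 5)*(p + 5)*(p + 6)) = p + 5
(3) = gcd((k - 6)*(k + 3*sqrt(2))^2, (k - 8)*(k - sqrt(2))*(k + 3*sqrt(2))) = k + 3*sqrt(2)
(4) = 1
(5) = gcd((2*h + n)^2, (2*h + n)*(7*h + n)) = 2*h + n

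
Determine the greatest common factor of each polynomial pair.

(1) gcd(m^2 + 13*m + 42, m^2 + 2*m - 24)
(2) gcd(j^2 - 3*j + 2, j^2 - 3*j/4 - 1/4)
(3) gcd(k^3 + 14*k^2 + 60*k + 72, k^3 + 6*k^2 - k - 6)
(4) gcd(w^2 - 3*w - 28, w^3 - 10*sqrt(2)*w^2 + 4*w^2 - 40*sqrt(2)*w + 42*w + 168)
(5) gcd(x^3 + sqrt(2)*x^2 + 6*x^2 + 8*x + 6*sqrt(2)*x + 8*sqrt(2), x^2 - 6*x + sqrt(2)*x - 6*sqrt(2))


(1) = m + 6
(2) = gcd((j - 2)*(j - 1), (j - 1)*(j + 1/4)) = j - 1
(3) = k + 6
(4) = gcd((w - 7)*(w + 4), (w + 4)*(w - 7*sqrt(2))*(w - 3*sqrt(2))) = w + 4
(5) = gcd((x + 2)*(x + 4)*(x + sqrt(2)), (x - 6)*(x + sqrt(2))) = x + sqrt(2)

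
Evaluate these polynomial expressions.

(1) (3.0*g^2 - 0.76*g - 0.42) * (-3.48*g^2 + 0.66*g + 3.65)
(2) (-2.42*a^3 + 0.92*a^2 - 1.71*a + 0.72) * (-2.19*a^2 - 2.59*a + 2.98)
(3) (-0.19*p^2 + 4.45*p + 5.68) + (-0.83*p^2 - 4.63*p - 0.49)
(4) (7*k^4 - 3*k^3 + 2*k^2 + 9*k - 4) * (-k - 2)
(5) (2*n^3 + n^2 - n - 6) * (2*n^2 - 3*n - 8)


(1) = -10.44*g^4 + 4.6248*g^3 + 11.91*g^2 - 3.0512*g - 1.533
(2) = 5.2998*a^5 + 4.253*a^4 - 5.8495*a^3 + 5.5937*a^2 - 6.9606*a + 2.1456
(3) = -1.02*p^2 - 0.18*p + 5.19
(4) = -7*k^5 - 11*k^4 + 4*k^3 - 13*k^2 - 14*k + 8
(5) = 4*n^5 - 4*n^4 - 21*n^3 - 17*n^2 + 26*n + 48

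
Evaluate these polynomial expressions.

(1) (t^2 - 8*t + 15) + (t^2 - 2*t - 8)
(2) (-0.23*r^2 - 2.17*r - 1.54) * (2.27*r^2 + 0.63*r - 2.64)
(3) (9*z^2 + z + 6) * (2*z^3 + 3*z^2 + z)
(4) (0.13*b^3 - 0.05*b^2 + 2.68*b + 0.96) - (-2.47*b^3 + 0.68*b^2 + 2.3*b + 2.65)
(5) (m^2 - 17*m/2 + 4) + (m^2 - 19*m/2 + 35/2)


(1) = 2*t^2 - 10*t + 7
(2) = -0.5221*r^4 - 5.0708*r^3 - 4.2557*r^2 + 4.7586*r + 4.0656
(3) = 18*z^5 + 29*z^4 + 24*z^3 + 19*z^2 + 6*z
(4) = 2.6*b^3 - 0.73*b^2 + 0.38*b - 1.69
(5) = 2*m^2 - 18*m + 43/2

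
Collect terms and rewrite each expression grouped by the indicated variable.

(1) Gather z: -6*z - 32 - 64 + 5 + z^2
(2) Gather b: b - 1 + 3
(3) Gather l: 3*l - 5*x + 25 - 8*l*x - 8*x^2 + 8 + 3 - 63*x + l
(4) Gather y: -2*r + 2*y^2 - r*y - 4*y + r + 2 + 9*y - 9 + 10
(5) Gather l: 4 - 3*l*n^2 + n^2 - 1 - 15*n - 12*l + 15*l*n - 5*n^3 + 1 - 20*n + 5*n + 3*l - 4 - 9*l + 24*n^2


(1) = z^2 - 6*z - 91
(2) = b + 2
(3) = l*(4 - 8*x) - 8*x^2 - 68*x + 36
(4) = -r + 2*y^2 + y*(5 - r) + 3
(5) = l*(-3*n^2 + 15*n - 18) - 5*n^3 + 25*n^2 - 30*n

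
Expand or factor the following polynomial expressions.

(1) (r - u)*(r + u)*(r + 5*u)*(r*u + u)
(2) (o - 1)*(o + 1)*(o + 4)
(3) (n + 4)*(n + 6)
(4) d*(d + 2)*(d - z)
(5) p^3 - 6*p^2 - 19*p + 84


(1) = r^4*u + 5*r^3*u^2 + r^3*u - r^2*u^3 + 5*r^2*u^2 - 5*r*u^4 - r*u^3 - 5*u^4
(2) = o^3 + 4*o^2 - o - 4
(3) = n^2 + 10*n + 24
(4) = d^3 - d^2*z + 2*d^2 - 2*d*z
(5) = (p - 7)*(p - 3)*(p + 4)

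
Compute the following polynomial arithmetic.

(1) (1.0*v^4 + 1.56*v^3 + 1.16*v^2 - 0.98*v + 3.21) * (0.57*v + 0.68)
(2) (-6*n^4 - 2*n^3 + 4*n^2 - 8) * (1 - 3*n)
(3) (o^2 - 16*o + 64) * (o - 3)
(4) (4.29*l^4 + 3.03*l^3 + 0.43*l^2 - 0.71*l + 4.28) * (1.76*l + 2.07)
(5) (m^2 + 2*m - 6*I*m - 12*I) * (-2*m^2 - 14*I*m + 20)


(1) = 0.57*v^5 + 1.5692*v^4 + 1.722*v^3 + 0.2302*v^2 + 1.1633*v + 2.1828
(2) = 18*n^5 - 14*n^3 + 4*n^2 + 24*n - 8
(3) = o^3 - 19*o^2 + 112*o - 192
(4) = 7.5504*l^5 + 14.2131*l^4 + 7.0289*l^3 - 0.3595*l^2 + 6.0631*l + 8.8596
(5) = -2*m^4 - 4*m^3 - 2*I*m^3 - 64*m^2 - 4*I*m^2 - 128*m - 120*I*m - 240*I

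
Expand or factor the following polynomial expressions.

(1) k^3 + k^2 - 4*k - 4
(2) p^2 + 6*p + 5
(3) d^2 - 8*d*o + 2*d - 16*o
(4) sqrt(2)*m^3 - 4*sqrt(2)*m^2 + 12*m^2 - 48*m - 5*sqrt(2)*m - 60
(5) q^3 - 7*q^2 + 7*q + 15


(1) = (k - 2)*(k + 1)*(k + 2)
(2) = (p + 1)*(p + 5)
(3) = (d + 2)*(d - 8*o)
(4) = (m - 5)*(m + 6*sqrt(2))*(sqrt(2)*m + sqrt(2))
(5) = (q - 5)*(q - 3)*(q + 1)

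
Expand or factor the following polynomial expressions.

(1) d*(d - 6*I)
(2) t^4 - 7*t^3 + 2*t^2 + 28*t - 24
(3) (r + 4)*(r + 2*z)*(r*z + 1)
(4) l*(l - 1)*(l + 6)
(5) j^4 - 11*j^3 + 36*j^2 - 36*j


(1) = d^2 - 6*I*d
(2) = (t - 6)*(t - 2)*(t - 1)*(t + 2)
(3) = r^3*z + 2*r^2*z^2 + 4*r^2*z + r^2 + 8*r*z^2 + 2*r*z + 4*r + 8*z
(4) = l^3 + 5*l^2 - 6*l
(5) = j*(j - 6)*(j - 3)*(j - 2)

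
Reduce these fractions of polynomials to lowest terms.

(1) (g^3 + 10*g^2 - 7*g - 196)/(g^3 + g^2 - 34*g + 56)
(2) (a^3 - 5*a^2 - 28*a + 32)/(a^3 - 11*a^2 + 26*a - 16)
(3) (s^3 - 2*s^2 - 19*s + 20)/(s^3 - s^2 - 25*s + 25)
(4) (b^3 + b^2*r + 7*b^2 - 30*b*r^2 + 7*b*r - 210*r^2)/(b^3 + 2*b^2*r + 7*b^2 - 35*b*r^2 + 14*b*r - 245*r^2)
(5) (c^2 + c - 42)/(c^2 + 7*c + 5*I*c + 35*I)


(1) = (g + 7)/(g - 2)
(2) = (a + 4)/(a - 2)
(3) = (s + 4)/(s + 5)
(4) = (b + 6*r)/(b + 7*r)
(5) = (c - 6)/(c + 5*I)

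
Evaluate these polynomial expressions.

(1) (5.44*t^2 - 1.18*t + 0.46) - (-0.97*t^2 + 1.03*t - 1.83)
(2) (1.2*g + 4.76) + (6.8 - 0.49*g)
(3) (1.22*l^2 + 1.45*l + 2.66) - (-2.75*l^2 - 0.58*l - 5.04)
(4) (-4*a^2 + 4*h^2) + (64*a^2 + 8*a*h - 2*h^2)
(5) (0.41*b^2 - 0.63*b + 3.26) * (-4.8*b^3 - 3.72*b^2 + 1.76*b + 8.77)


(1) = 6.41*t^2 - 2.21*t + 2.29
(2) = 0.71*g + 11.56
(3) = 3.97*l^2 + 2.03*l + 7.7
(4) = 60*a^2 + 8*a*h + 2*h^2
(5) = -1.968*b^5 + 1.4988*b^4 - 12.5828*b^3 - 9.6403*b^2 + 0.2125*b + 28.5902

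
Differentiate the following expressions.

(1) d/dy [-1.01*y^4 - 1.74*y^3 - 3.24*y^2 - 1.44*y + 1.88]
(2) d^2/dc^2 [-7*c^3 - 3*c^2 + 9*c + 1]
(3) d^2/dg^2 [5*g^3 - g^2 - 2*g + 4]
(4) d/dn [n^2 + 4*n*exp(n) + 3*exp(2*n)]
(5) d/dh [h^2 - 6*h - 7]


(1) = -4.04*y^3 - 5.22*y^2 - 6.48*y - 1.44
(2) = -42*c - 6
(3) = 30*g - 2
(4) = 4*n*exp(n) + 2*n + 6*exp(2*n) + 4*exp(n)
(5) = 2*h - 6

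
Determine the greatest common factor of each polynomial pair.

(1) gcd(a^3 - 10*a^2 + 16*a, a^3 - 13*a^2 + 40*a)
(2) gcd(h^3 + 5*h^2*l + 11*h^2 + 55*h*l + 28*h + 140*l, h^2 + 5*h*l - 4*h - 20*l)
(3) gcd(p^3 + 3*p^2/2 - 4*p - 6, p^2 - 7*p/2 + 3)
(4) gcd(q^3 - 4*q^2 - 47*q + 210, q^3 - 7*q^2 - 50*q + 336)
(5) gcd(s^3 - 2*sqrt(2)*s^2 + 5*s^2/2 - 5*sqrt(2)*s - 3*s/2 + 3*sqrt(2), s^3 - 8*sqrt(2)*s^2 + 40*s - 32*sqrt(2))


(1) = gcd(a*(a - 8)*(a - 2), a*(a - 8)*(a - 5)) = a^2 - 8*a
(2) = gcd((h + 4)*(h + 7)*(h + 5*l), (h - 4)*(h + 5*l)) = h + 5*l
(3) = p - 2
(4) = gcd((q - 6)*(q - 5)*(q + 7), (q - 8)*(q - 6)*(q + 7)) = q^2 + q - 42
(5) = s - 2*sqrt(2)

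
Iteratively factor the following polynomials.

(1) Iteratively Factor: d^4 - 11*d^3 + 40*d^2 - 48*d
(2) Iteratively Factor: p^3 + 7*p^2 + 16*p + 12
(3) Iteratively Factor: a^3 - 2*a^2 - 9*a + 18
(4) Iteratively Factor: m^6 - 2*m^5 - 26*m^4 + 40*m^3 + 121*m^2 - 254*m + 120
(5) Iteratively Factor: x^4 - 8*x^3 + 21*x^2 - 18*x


(1) = (d - 3)*(d^3 - 8*d^2 + 16*d) = d*(d - 3)*(d^2 - 8*d + 16) = d*(d - 4)*(d - 3)*(d - 4)
(2) = (p + 2)*(p^2 + 5*p + 6) = (p + 2)*(p + 3)*(p + 2)
(3) = (a - 2)*(a^2 - 9) = (a - 3)*(a - 2)*(a + 3)
(4) = (m + 4)*(m^5 - 6*m^4 - 2*m^3 + 48*m^2 - 71*m + 30) = (m + 3)*(m + 4)*(m^4 - 9*m^3 + 25*m^2 - 27*m + 10) = (m - 1)*(m + 3)*(m + 4)*(m^3 - 8*m^2 + 17*m - 10) = (m - 5)*(m - 1)*(m + 3)*(m + 4)*(m^2 - 3*m + 2) = (m - 5)*(m - 1)^2*(m + 3)*(m + 4)*(m - 2)
(5) = (x - 3)*(x^3 - 5*x^2 + 6*x) = x*(x - 3)*(x^2 - 5*x + 6) = x*(x - 3)*(x - 2)*(x - 3)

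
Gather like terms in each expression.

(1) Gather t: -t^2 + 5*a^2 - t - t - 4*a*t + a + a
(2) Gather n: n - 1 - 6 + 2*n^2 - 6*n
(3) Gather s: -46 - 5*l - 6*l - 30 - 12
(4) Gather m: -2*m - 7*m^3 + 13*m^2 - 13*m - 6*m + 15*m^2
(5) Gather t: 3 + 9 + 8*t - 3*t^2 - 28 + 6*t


(1) = 5*a^2 + 2*a - t^2 + t*(-4*a - 2)
(2) = 2*n^2 - 5*n - 7
(3) = -11*l - 88
(4) = -7*m^3 + 28*m^2 - 21*m
(5) = -3*t^2 + 14*t - 16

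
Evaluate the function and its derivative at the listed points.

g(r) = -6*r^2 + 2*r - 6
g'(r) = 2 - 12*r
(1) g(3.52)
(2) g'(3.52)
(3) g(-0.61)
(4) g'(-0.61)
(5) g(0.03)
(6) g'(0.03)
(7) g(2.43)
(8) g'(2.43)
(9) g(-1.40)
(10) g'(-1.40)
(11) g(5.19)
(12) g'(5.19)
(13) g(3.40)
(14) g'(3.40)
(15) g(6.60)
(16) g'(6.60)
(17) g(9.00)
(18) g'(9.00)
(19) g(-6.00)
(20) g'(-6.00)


(1) = -73.30
(2) = -40.24
(3) = -9.45
(4) = 9.32
(5) = -5.95
(6) = 1.64
(7) = -36.57
(8) = -27.16
(9) = -20.56
(10) = 18.80
(11) = -157.24
(12) = -60.28
(13) = -68.56
(14) = -38.80
(15) = -254.16
(16) = -77.20
(17) = -474.00
(18) = -106.00
(19) = -234.00
(20) = 74.00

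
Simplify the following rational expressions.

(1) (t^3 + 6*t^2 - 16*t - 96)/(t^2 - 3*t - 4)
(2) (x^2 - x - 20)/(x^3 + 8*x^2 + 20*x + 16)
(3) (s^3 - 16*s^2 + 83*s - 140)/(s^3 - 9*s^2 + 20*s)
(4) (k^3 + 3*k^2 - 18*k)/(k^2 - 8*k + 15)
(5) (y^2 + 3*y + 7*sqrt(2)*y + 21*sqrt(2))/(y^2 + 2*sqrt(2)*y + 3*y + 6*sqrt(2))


(1) = (t^2 + 10*t + 24)/(t + 1)
(2) = (x - 5)/(x^2 + 4*x + 4)
(3) = (s - 7)/s
(4) = (k^2 + 6*k)/(k - 5)
(5) = (y + 7*sqrt(2))/(y + 2*sqrt(2))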